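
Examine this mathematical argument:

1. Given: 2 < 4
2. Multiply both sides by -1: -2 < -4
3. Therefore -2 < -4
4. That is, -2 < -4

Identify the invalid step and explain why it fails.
Step 2: Multiply both sides by -1: -2 < -4

Step 2 multiplies both sides by -1 but fails to reverse the inequality sign. When multiplying (or dividing) an inequality by a negative number, the direction must be reversed. Since 2 < 4, we should get -2 > -4, i.e., -2 > -4.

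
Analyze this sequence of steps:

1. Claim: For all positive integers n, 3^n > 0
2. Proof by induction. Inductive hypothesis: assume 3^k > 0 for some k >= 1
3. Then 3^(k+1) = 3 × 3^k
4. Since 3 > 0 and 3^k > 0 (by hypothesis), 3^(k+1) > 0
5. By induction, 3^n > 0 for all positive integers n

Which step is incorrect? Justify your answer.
Step 5: By induction, 3^n > 0 for all positive integers n

Step 5 concludes the proof by induction, but no base case was ever established. A valid induction proof requires: (1) a base case proving 3^1 > 0, and (2) an inductive step showing IF 3^k > 0 THEN 3^(k+1) > 0. Steps 2-4 correctly establish the inductive step, but without the base case the conclusion in step 5 does not follow.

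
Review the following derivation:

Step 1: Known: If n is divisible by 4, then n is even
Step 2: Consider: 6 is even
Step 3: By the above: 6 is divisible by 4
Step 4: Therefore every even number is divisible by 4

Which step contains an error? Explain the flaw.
Step 3: By the above: 6 is divisible by 4

Step 3 commits the fallacy of affirming the consequent. The known fact 'divisible by 4 → even' does NOT imply 'even → divisible by 4'. That would be the converse, which is false. For example, 6 is even but 6 ÷ 4 = 1.50, which is not an integer.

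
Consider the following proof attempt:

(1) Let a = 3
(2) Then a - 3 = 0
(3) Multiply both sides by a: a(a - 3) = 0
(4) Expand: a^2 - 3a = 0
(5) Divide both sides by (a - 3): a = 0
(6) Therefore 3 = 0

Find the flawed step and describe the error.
Step 5: Divide both sides by (a - 3): a = 0

Step 5 divides both sides by (a - 3). However, since a = 3, we have (a - 3) = 0. Division by zero is undefined, making this step invalid.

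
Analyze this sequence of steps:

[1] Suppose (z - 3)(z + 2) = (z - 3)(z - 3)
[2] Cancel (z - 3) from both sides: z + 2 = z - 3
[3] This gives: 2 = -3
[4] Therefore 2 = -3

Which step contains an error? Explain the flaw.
Step 2: Cancel (z - 3) from both sides: z + 2 = z - 3

Step 2 cancels (z - 3) from both sides. This is only valid if (z - 3) ≠ 0, i.e., z ≠ 3. When z = 3, both sides equal zero regardless of the other factors. The correct approach requires considering z = 3 as a separate case.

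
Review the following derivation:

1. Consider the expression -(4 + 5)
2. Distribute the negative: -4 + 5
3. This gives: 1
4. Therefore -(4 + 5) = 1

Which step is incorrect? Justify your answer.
Step 2: Distribute the negative: -4 + 5

Step 2 incorrectly distributes the negative sign. The correct distribution is -(4 + 5) = -4 - 5 = -9. The negative must be applied to both terms, not just the first. The error treats -(4 + 5) as -4 + 5, which equals 1 instead of -9.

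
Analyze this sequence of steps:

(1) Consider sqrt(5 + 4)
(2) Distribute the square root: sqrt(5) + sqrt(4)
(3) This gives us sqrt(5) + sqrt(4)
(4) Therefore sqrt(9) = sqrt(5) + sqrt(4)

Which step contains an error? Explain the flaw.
Step 2: Distribute the square root: sqrt(5) + sqrt(4)

Step 2 incorrectly 'distributes' the square root over addition. The square root function does not distribute: sqrt(a + b) ≠ sqrt(a) + sqrt(b). In fact, sqrt(5 + 4) = sqrt(9) ≈ 3.0000, while sqrt(5) + sqrt(4) ≈ 4.2361.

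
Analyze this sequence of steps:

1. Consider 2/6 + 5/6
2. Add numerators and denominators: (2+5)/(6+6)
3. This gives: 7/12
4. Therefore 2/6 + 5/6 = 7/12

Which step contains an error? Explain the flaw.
Step 2: Add numerators and denominators: (2+5)/(6+6)

Step 2 incorrectly adds fractions by separately adding numerators and denominators. This is wrong. The correct method requires a common denominator: 2/6 + 5/6 = (2×6 + 5×6)/(6×6) = 42/36 = 7/6. The method used gives 7/12, which is different.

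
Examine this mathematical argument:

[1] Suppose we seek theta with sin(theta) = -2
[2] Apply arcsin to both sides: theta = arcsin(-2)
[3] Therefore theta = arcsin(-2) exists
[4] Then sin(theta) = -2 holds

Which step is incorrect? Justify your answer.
Step 2: Apply arcsin to both sides: theta = arcsin(-2)

Step 2 applies arcsin to -2. However, arcsin(x) is only defined for x in [-1, 1] because sin(theta) can only produce values in that range. Since |-2| > 1, arcsin(-2) is undefined. There is no angle whose sine equals -2.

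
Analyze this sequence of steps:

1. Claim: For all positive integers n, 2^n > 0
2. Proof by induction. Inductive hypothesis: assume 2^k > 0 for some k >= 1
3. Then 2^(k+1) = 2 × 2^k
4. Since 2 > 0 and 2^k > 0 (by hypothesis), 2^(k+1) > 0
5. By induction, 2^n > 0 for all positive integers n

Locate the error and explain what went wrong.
Step 5: By induction, 2^n > 0 for all positive integers n

Step 5 concludes the proof by induction, but no base case was ever established. A valid induction proof requires: (1) a base case proving 2^1 > 0, and (2) an inductive step showing IF 2^k > 0 THEN 2^(k+1) > 0. Steps 2-4 correctly establish the inductive step, but without the base case the conclusion in step 5 does not follow.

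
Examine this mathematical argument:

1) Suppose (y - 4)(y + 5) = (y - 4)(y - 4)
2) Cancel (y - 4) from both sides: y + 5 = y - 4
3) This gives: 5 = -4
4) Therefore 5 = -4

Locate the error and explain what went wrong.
Step 2: Cancel (y - 4) from both sides: y + 5 = y - 4

Step 2 cancels (y - 4) from both sides. This is only valid if (y - 4) ≠ 0, i.e., y ≠ 4. When y = 4, both sides equal zero regardless of the other factors. The correct approach requires considering y = 4 as a separate case.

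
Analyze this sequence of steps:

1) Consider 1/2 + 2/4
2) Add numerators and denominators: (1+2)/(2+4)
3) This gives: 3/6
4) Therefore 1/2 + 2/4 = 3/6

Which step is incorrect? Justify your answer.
Step 2: Add numerators and denominators: (1+2)/(2+4)

Step 2 incorrectly adds fractions by separately adding numerators and denominators. This is wrong. The correct method requires a common denominator: 1/2 + 2/4 = (1×4 + 2×2)/(2×4) = 8/8 = 1. The method used gives 3/6, which is different.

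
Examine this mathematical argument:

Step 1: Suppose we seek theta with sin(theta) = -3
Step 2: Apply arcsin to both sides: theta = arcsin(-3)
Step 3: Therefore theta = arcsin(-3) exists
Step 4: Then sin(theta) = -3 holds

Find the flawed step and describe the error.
Step 2: Apply arcsin to both sides: theta = arcsin(-3)

Step 2 applies arcsin to -3. However, arcsin(x) is only defined for x in [-1, 1] because sin(theta) can only produce values in that range. Since |-3| > 1, arcsin(-3) is undefined. There is no angle whose sine equals -3.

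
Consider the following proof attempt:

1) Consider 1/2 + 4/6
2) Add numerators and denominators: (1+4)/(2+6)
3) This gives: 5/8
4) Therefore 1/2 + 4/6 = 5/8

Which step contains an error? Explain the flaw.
Step 2: Add numerators and denominators: (1+4)/(2+6)

Step 2 incorrectly adds fractions by separately adding numerators and denominators. This is wrong. The correct method requires a common denominator: 1/2 + 4/6 = (1×6 + 4×2)/(2×6) = 14/12 = 7/6. The method used gives 5/8, which is different.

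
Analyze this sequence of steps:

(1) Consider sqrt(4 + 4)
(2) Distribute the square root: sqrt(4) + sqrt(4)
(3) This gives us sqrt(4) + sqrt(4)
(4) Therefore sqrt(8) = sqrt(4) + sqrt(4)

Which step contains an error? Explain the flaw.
Step 2: Distribute the square root: sqrt(4) + sqrt(4)

Step 2 incorrectly 'distributes' the square root over addition. The square root function does not distribute: sqrt(a + b) ≠ sqrt(a) + sqrt(b). In fact, sqrt(4 + 4) = sqrt(8) ≈ 2.8284, while sqrt(4) + sqrt(4) ≈ 4.0000.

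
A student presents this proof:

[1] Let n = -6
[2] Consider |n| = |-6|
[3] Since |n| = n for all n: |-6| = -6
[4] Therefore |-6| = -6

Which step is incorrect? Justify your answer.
Step 3: Since |n| = n for all n: |-6| = -6

Step 3 incorrectly states that |n| = n for all n. The correct definition is |n| = n when n >= 0, and |n| = -n when n < 0. Since -6 < 0, we have |-6| = -(-6) = 6, not -6.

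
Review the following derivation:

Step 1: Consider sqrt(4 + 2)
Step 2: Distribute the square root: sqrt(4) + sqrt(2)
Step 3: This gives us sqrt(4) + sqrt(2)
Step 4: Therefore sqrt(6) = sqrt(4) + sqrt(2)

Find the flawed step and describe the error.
Step 2: Distribute the square root: sqrt(4) + sqrt(2)

Step 2 incorrectly 'distributes' the square root over addition. The square root function does not distribute: sqrt(a + b) ≠ sqrt(a) + sqrt(b). In fact, sqrt(4 + 2) = sqrt(6) ≈ 2.4495, while sqrt(4) + sqrt(2) ≈ 3.4142.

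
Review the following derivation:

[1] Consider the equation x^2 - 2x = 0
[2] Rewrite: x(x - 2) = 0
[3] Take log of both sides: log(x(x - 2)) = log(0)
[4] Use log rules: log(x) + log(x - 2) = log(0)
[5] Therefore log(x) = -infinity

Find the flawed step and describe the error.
Step 3: Take log of both sides: log(x(x - 2)) = log(0)

Step 3 takes the logarithm of both sides, resulting in log(0) on the right side. The logarithm is only defined for positive numbers; log(0) is undefined (approaches negative infinity). This operation is invalid.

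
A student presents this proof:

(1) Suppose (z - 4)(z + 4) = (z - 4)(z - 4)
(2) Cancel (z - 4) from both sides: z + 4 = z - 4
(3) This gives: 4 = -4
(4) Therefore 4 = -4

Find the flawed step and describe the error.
Step 2: Cancel (z - 4) from both sides: z + 4 = z - 4

Step 2 cancels (z - 4) from both sides. This is only valid if (z - 4) ≠ 0, i.e., z ≠ 4. When z = 4, both sides equal zero regardless of the other factors. The correct approach requires considering z = 4 as a separate case.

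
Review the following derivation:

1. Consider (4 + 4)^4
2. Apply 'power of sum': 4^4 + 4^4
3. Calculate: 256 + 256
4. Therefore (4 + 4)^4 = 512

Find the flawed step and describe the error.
Step 2: Apply 'power of sum': 4^4 + 4^4

Step 2 incorrectly applies a non-existent rule '(a+b)^n = a^n + b^n'. This is false in general. The correct expansion uses the binomial theorem. The actual value is (4 + 4)^4 = 8^4 = 4096, not 512.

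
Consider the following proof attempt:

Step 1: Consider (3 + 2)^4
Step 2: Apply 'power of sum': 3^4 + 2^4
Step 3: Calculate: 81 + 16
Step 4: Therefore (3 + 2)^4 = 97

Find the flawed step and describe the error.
Step 2: Apply 'power of sum': 3^4 + 2^4

Step 2 incorrectly applies a non-existent rule '(a+b)^n = a^n + b^n'. This is false in general. The correct expansion uses the binomial theorem. The actual value is (3 + 2)^4 = 5^4 = 625, not 97.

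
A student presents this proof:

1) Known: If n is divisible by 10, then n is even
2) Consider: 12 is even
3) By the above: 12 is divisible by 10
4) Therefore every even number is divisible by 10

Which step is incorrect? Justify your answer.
Step 3: By the above: 12 is divisible by 10

Step 3 commits the fallacy of affirming the consequent. The known fact 'divisible by 10 → even' does NOT imply 'even → divisible by 10'. That would be the converse, which is false. For example, 12 is even but 12 ÷ 10 = 1.20, which is not an integer.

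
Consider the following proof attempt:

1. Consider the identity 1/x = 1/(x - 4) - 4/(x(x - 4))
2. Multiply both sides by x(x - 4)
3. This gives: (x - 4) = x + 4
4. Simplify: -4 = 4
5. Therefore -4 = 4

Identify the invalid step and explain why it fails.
Step 3: This gives: (x - 4) = x + 4

Step 3 makes a sign error when clearing denominators. Multiplying -4/(x(x - 4)) by x(x - 4) gives -4, not +4. The correct result is (x - 4) = x - 4, which is trivially true, not (x - 4) = x + 4. (Step 1 is a valid identity: 1/(x - 4) - 4/(x(x - 4)) = (x - 4)/(x(x - 4)) = 1/x.)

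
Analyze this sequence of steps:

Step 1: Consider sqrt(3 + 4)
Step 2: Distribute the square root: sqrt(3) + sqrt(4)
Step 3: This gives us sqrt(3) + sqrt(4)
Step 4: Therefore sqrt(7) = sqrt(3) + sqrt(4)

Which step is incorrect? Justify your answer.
Step 2: Distribute the square root: sqrt(3) + sqrt(4)

Step 2 incorrectly 'distributes' the square root over addition. The square root function does not distribute: sqrt(a + b) ≠ sqrt(a) + sqrt(b). In fact, sqrt(3 + 4) = sqrt(7) ≈ 2.6458, while sqrt(3) + sqrt(4) ≈ 3.7321.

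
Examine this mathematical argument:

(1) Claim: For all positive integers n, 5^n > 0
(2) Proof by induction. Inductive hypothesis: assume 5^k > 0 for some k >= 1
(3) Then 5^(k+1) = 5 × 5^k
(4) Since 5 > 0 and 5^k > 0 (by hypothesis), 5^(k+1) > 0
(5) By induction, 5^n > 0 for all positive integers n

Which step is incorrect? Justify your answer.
Step 5: By induction, 5^n > 0 for all positive integers n

Step 5 concludes the proof by induction, but no base case was ever established. A valid induction proof requires: (1) a base case proving 5^1 > 0, and (2) an inductive step showing IF 5^k > 0 THEN 5^(k+1) > 0. Steps 2-4 correctly establish the inductive step, but without the base case the conclusion in step 5 does not follow.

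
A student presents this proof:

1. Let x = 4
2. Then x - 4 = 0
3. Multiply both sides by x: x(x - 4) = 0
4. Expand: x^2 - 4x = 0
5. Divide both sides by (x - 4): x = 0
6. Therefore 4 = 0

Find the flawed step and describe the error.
Step 5: Divide both sides by (x - 4): x = 0

Step 5 divides both sides by (x - 4). However, since x = 4, we have (x - 4) = 0. Division by zero is undefined, making this step invalid.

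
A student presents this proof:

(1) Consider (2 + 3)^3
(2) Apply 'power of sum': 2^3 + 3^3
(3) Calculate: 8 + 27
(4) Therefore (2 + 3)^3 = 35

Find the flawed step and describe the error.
Step 2: Apply 'power of sum': 2^3 + 3^3

Step 2 incorrectly applies a non-existent rule '(a+b)^n = a^n + b^n'. This is false in general. The correct expansion uses the binomial theorem. The actual value is (2 + 3)^3 = 5^3 = 125, not 35.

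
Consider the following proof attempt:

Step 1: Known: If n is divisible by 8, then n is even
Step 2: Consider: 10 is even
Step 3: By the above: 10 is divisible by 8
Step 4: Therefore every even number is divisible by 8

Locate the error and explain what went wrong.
Step 3: By the above: 10 is divisible by 8

Step 3 commits the fallacy of affirming the consequent. The known fact 'divisible by 8 → even' does NOT imply 'even → divisible by 8'. That would be the converse, which is false. For example, 10 is even but 10 ÷ 8 = 1.25, which is not an integer.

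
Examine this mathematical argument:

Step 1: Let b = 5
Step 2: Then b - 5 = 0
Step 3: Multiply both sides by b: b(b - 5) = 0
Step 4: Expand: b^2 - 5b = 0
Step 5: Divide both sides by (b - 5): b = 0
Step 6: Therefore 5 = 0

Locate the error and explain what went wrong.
Step 5: Divide both sides by (b - 5): b = 0

Step 5 divides both sides by (b - 5). However, since b = 5, we have (b - 5) = 0. Division by zero is undefined, making this step invalid.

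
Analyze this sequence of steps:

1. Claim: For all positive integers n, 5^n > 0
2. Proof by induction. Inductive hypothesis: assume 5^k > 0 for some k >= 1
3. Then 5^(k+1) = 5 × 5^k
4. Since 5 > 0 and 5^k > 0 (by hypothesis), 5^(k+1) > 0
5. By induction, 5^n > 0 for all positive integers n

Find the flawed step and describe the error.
Step 5: By induction, 5^n > 0 for all positive integers n

Step 5 concludes the proof by induction, but no base case was ever established. A valid induction proof requires: (1) a base case proving 5^1 > 0, and (2) an inductive step showing IF 5^k > 0 THEN 5^(k+1) > 0. Steps 2-4 correctly establish the inductive step, but without the base case the conclusion in step 5 does not follow.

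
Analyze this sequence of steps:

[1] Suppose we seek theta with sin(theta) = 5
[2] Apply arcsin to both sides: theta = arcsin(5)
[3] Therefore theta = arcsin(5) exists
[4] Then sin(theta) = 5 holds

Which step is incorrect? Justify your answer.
Step 2: Apply arcsin to both sides: theta = arcsin(5)

Step 2 applies arcsin to 5. However, arcsin(x) is only defined for x in [-1, 1] because sin(theta) can only produce values in that range. Since |5| > 1, arcsin(5) is undefined. There is no angle whose sine equals 5.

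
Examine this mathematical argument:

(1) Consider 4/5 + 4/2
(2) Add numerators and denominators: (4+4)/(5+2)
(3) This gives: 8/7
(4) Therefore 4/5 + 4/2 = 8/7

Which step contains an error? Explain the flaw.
Step 2: Add numerators and denominators: (4+4)/(5+2)

Step 2 incorrectly adds fractions by separately adding numerators and denominators. This is wrong. The correct method requires a common denominator: 4/5 + 4/2 = (4×2 + 4×5)/(5×2) = 28/10 = 14/5. The method used gives 8/7, which is different.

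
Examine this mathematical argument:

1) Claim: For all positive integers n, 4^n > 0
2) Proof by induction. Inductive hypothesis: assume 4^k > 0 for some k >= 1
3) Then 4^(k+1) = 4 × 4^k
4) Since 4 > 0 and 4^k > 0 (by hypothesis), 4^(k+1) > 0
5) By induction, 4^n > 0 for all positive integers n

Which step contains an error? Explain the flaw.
Step 5: By induction, 4^n > 0 for all positive integers n

Step 5 concludes the proof by induction, but no base case was ever established. A valid induction proof requires: (1) a base case proving 4^1 > 0, and (2) an inductive step showing IF 4^k > 0 THEN 4^(k+1) > 0. Steps 2-4 correctly establish the inductive step, but without the base case the conclusion in step 5 does not follow.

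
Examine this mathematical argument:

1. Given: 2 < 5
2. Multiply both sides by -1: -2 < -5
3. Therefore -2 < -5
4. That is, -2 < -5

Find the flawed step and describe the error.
Step 2: Multiply both sides by -1: -2 < -5

Step 2 multiplies both sides by -1 but fails to reverse the inequality sign. When multiplying (or dividing) an inequality by a negative number, the direction must be reversed. Since 2 < 5, we should get -2 > -5, i.e., -2 > -5.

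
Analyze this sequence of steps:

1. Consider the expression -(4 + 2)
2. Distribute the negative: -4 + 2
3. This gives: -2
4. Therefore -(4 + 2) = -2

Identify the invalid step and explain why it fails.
Step 2: Distribute the negative: -4 + 2

Step 2 incorrectly distributes the negative sign. The correct distribution is -(4 + 2) = -4 - 2 = -6. The negative must be applied to both terms, not just the first. The error treats -(4 + 2) as -4 + 2, which equals -2 instead of -6.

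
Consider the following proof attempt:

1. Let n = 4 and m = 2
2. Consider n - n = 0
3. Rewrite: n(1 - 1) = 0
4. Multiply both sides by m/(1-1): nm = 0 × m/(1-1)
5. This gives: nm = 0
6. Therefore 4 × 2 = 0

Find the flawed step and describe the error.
Step 4: Multiply both sides by m/(1-1): nm = 0 × m/(1-1)

Step 4 multiplies both sides by m/(1-1). However, 1-1 = 0, so this is multiplication by m/0, which is undefined. We cannot multiply by an undefined expression.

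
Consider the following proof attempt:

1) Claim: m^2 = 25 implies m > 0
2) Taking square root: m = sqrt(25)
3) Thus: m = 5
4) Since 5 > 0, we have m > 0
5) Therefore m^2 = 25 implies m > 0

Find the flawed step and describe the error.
Step 2: Taking square root: m = sqrt(25)

Step 2 takes the square root and assumes the positive root only. The equation m^2 = 25 actually has two solutions: m = 5 and m = -5. The proof silently assumes m > 0 without justification, then uses this assumption to conclude m > 0, which is circular. The counterexample m = -5 shows the claim is false.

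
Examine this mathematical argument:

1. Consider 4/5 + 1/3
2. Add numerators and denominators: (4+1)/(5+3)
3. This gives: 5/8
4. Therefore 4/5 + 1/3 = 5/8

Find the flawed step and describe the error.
Step 2: Add numerators and denominators: (4+1)/(5+3)

Step 2 incorrectly adds fractions by separately adding numerators and denominators. This is wrong. The correct method requires a common denominator: 4/5 + 1/3 = (4×3 + 1×5)/(5×3) = 17/15 = 17/15. The method used gives 5/8, which is different.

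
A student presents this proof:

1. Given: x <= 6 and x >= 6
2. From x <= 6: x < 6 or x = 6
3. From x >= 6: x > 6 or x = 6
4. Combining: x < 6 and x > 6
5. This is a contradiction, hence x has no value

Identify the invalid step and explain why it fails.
Step 4: Combining: x < 6 and x > 6

Step 4 incorrectly combines the conditions. From x <= 6 and x >= 6, the intersection is x = 6. The error treats the 'or' cases as 'and' requirements. The correct conclusion is that x = 6 is the unique solution, not that no solution exists.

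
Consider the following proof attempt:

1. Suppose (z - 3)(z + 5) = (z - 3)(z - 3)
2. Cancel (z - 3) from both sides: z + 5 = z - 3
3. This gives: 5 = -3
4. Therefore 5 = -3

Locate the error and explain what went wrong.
Step 2: Cancel (z - 3) from both sides: z + 5 = z - 3

Step 2 cancels (z - 3) from both sides. This is only valid if (z - 3) ≠ 0, i.e., z ≠ 3. When z = 3, both sides equal zero regardless of the other factors. The correct approach requires considering z = 3 as a separate case.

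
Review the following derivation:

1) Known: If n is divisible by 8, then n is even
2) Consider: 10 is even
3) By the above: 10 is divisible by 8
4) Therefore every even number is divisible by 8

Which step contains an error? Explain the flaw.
Step 3: By the above: 10 is divisible by 8

Step 3 commits the fallacy of affirming the consequent. The known fact 'divisible by 8 → even' does NOT imply 'even → divisible by 8'. That would be the converse, which is false. For example, 10 is even but 10 ÷ 8 = 1.25, which is not an integer.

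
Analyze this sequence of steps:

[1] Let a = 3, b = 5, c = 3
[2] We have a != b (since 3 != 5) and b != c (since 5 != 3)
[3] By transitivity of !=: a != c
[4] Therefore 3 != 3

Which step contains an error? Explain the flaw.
Step 3: By transitivity of !=: a != c

Step 3 incorrectly applies transitivity to the '!=' relation. Transitivity states: if a R b and b R c, then a R c. However, '!=' is not transitive. Counterexample: 3 != 5 and 5 != 3, but 3 = 3 (both equal 3). Transitivity holds for relations like <, <=, =, but not for !=.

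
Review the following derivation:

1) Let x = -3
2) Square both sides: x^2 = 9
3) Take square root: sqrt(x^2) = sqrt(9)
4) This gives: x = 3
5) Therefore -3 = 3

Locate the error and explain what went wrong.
Step 4: This gives: x = 3

Step 4 incorrectly states that sqrt(x^2) = x. The correct identity is sqrt(x^2) = |x|. Since x = -3 < 0, we have sqrt(x^2) = |-3| = 3, not x = -3.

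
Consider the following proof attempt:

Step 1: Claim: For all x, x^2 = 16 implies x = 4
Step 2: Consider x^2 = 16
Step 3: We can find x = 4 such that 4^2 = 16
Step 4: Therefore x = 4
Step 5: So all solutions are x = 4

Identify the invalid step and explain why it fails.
Step 4: Therefore x = 4

Step 4 incorrectly concludes that x = 4 is the only solution. The proof shows that x = 4 is A solution (existence), but does not show it is the ONLY solution (uniqueness). In fact, x = -4 is also a solution since (-4)^2 = 16. Finding one solution doesn't prove there are no others.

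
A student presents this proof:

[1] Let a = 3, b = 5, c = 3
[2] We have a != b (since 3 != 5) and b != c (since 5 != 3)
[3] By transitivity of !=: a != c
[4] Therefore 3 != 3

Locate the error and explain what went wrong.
Step 3: By transitivity of !=: a != c

Step 3 incorrectly applies transitivity to the '!=' relation. Transitivity states: if a R b and b R c, then a R c. However, '!=' is not transitive. Counterexample: 3 != 5 and 5 != 3, but 3 = 3 (both equal 3). Transitivity holds for relations like <, <=, =, but not for !=.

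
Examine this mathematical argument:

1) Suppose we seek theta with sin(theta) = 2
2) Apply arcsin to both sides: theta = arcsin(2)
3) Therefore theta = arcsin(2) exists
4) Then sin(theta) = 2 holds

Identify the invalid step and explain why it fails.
Step 2: Apply arcsin to both sides: theta = arcsin(2)

Step 2 applies arcsin to 2. However, arcsin(x) is only defined for x in [-1, 1] because sin(theta) can only produce values in that range. Since |2| > 1, arcsin(2) is undefined. There is no angle whose sine equals 2.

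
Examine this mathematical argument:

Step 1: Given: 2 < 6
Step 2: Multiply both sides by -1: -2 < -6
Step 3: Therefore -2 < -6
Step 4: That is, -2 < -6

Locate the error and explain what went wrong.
Step 2: Multiply both sides by -1: -2 < -6

Step 2 multiplies both sides by -1 but fails to reverse the inequality sign. When multiplying (or dividing) an inequality by a negative number, the direction must be reversed. Since 2 < 6, we should get -2 > -6, i.e., -2 > -6.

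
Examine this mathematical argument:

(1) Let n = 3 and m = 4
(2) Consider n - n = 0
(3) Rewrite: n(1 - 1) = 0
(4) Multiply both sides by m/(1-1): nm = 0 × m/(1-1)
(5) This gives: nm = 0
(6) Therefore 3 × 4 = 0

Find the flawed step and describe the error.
Step 4: Multiply both sides by m/(1-1): nm = 0 × m/(1-1)

Step 4 multiplies both sides by m/(1-1). However, 1-1 = 0, so this is multiplication by m/0, which is undefined. We cannot multiply by an undefined expression.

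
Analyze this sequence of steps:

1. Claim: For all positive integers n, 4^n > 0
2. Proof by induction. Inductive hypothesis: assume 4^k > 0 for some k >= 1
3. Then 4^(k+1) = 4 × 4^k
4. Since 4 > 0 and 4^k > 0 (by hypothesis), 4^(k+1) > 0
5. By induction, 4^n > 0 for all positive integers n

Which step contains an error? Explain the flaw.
Step 5: By induction, 4^n > 0 for all positive integers n

Step 5 concludes the proof by induction, but no base case was ever established. A valid induction proof requires: (1) a base case proving 4^1 > 0, and (2) an inductive step showing IF 4^k > 0 THEN 4^(k+1) > 0. Steps 2-4 correctly establish the inductive step, but without the base case the conclusion in step 5 does not follow.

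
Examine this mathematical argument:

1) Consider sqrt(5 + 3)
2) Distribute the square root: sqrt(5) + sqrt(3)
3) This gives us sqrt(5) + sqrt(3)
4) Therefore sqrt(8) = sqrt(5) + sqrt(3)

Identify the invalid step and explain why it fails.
Step 2: Distribute the square root: sqrt(5) + sqrt(3)

Step 2 incorrectly 'distributes' the square root over addition. The square root function does not distribute: sqrt(a + b) ≠ sqrt(a) + sqrt(b). In fact, sqrt(5 + 3) = sqrt(8) ≈ 2.8284, while sqrt(5) + sqrt(3) ≈ 3.9681.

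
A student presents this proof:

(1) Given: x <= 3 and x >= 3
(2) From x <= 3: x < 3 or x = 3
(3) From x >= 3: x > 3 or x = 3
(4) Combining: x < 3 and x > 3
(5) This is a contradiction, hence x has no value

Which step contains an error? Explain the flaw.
Step 4: Combining: x < 3 and x > 3

Step 4 incorrectly combines the conditions. From x <= 3 and x >= 3, the intersection is x = 3. The error treats the 'or' cases as 'and' requirements. The correct conclusion is that x = 3 is the unique solution, not that no solution exists.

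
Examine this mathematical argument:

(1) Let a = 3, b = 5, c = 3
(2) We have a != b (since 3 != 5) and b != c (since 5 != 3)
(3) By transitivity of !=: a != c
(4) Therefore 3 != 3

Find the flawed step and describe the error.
Step 3: By transitivity of !=: a != c

Step 3 incorrectly applies transitivity to the '!=' relation. Transitivity states: if a R b and b R c, then a R c. However, '!=' is not transitive. Counterexample: 3 != 5 and 5 != 3, but 3 = 3 (both equal 3). Transitivity holds for relations like <, <=, =, but not for !=.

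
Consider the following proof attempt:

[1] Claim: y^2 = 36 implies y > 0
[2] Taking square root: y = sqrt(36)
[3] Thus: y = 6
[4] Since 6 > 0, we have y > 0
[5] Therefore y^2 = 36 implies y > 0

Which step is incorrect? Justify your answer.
Step 2: Taking square root: y = sqrt(36)

Step 2 takes the square root and assumes the positive root only. The equation y^2 = 36 actually has two solutions: y = 6 and y = -6. The proof silently assumes y > 0 without justification, then uses this assumption to conclude y > 0, which is circular. The counterexample y = -6 shows the claim is false.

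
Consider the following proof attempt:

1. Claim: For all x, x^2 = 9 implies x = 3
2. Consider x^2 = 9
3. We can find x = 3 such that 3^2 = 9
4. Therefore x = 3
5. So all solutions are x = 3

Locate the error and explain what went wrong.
Step 4: Therefore x = 3

Step 4 incorrectly concludes that x = 3 is the only solution. The proof shows that x = 3 is A solution (existence), but does not show it is the ONLY solution (uniqueness). In fact, x = -3 is also a solution since (-3)^2 = 9. Finding one solution doesn't prove there are no others.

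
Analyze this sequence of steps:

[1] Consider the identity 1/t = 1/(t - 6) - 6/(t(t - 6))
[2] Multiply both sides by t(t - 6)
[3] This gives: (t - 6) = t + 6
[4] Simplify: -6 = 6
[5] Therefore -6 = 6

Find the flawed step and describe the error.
Step 3: This gives: (t - 6) = t + 6

Step 3 makes a sign error when clearing denominators. Multiplying -6/(t(t - 6)) by t(t - 6) gives -6, not +6. The correct result is (t - 6) = t - 6, which is trivially true, not (t - 6) = t + 6. (Step 1 is a valid identity: 1/(t - 6) - 6/(t(t - 6)) = (t - 6)/(t(t - 6)) = 1/t.)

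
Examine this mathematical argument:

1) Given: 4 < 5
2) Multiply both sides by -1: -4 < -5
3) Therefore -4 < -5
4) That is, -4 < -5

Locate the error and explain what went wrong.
Step 2: Multiply both sides by -1: -4 < -5

Step 2 multiplies both sides by -1 but fails to reverse the inequality sign. When multiplying (or dividing) an inequality by a negative number, the direction must be reversed. Since 4 < 5, we should get -4 > -5, i.e., -4 > -5.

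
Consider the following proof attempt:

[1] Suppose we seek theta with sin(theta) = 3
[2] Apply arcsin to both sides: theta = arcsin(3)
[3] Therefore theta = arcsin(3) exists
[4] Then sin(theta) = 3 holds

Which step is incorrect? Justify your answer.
Step 2: Apply arcsin to both sides: theta = arcsin(3)

Step 2 applies arcsin to 3. However, arcsin(x) is only defined for x in [-1, 1] because sin(theta) can only produce values in that range. Since |3| > 1, arcsin(3) is undefined. There is no angle whose sine equals 3.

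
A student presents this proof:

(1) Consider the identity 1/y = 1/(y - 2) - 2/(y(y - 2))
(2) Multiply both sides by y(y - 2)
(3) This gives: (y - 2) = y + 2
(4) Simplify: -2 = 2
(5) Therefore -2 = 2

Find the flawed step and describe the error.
Step 3: This gives: (y - 2) = y + 2

Step 3 makes a sign error when clearing denominators. Multiplying -2/(y(y - 2)) by y(y - 2) gives -2, not +2. The correct result is (y - 2) = y - 2, which is trivially true, not (y - 2) = y + 2. (Step 1 is a valid identity: 1/(y - 2) - 2/(y(y - 2)) = (y - 2)/(y(y - 2)) = 1/y.)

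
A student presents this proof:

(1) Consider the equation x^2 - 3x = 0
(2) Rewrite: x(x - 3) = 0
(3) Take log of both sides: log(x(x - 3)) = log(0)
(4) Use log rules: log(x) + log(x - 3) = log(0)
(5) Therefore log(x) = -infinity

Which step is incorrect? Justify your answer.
Step 3: Take log of both sides: log(x(x - 3)) = log(0)

Step 3 takes the logarithm of both sides, resulting in log(0) on the right side. The logarithm is only defined for positive numbers; log(0) is undefined (approaches negative infinity). This operation is invalid.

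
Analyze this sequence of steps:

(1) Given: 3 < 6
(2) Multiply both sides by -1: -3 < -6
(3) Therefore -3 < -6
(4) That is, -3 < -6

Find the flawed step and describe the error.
Step 2: Multiply both sides by -1: -3 < -6

Step 2 multiplies both sides by -1 but fails to reverse the inequality sign. When multiplying (or dividing) an inequality by a negative number, the direction must be reversed. Since 3 < 6, we should get -3 > -6, i.e., -3 > -6.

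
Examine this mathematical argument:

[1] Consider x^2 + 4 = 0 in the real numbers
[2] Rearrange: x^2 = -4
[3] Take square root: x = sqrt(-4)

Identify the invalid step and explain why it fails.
Step 3: Take square root: x = sqrt(-4)

Step 3 takes the square root of -4, which is negative. In the real number system, the square root of a negative number is undefined. The equation x^2 + 4 = 0 has no real solutions. Square roots of negative numbers only exist in the complex numbers.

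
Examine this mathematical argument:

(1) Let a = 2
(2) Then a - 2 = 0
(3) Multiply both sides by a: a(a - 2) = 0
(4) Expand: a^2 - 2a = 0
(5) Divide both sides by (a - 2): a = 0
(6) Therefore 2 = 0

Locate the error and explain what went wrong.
Step 5: Divide both sides by (a - 2): a = 0

Step 5 divides both sides by (a - 2). However, since a = 2, we have (a - 2) = 0. Division by zero is undefined, making this step invalid.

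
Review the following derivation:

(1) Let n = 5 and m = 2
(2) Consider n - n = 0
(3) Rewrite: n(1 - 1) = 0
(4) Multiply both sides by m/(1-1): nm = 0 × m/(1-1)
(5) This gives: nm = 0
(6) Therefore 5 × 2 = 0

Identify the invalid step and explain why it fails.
Step 4: Multiply both sides by m/(1-1): nm = 0 × m/(1-1)

Step 4 multiplies both sides by m/(1-1). However, 1-1 = 0, so this is multiplication by m/0, which is undefined. We cannot multiply by an undefined expression.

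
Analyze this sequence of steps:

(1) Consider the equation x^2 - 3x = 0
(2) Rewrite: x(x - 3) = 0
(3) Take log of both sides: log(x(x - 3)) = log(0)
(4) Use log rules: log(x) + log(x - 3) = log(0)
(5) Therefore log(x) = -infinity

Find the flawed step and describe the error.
Step 3: Take log of both sides: log(x(x - 3)) = log(0)

Step 3 takes the logarithm of both sides, resulting in log(0) on the right side. The logarithm is only defined for positive numbers; log(0) is undefined (approaches negative infinity). This operation is invalid.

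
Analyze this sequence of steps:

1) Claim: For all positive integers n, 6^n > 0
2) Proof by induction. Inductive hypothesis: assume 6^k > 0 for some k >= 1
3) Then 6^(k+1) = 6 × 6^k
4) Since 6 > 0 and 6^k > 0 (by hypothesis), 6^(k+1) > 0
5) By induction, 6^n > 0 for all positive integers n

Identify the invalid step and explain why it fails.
Step 5: By induction, 6^n > 0 for all positive integers n

Step 5 concludes the proof by induction, but no base case was ever established. A valid induction proof requires: (1) a base case proving 6^1 > 0, and (2) an inductive step showing IF 6^k > 0 THEN 6^(k+1) > 0. Steps 2-4 correctly establish the inductive step, but without the base case the conclusion in step 5 does not follow.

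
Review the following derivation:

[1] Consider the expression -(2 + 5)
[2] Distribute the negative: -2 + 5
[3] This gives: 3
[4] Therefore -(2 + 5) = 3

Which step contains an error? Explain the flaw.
Step 2: Distribute the negative: -2 + 5

Step 2 incorrectly distributes the negative sign. The correct distribution is -(2 + 5) = -2 - 5 = -7. The negative must be applied to both terms, not just the first. The error treats -(2 + 5) as -2 + 5, which equals 3 instead of -7.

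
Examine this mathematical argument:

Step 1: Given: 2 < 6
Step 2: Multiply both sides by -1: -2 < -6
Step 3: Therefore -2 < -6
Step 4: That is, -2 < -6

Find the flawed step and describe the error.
Step 2: Multiply both sides by -1: -2 < -6

Step 2 multiplies both sides by -1 but fails to reverse the inequality sign. When multiplying (or dividing) an inequality by a negative number, the direction must be reversed. Since 2 < 6, we should get -2 > -6, i.e., -2 > -6.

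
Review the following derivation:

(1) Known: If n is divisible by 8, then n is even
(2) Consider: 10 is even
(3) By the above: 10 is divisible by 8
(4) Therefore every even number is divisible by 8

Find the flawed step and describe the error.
Step 3: By the above: 10 is divisible by 8

Step 3 commits the fallacy of affirming the consequent. The known fact 'divisible by 8 → even' does NOT imply 'even → divisible by 8'. That would be the converse, which is false. For example, 10 is even but 10 ÷ 8 = 1.25, which is not an integer.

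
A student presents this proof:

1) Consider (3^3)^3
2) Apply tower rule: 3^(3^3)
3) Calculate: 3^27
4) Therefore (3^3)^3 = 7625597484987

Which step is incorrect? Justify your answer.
Step 2: Apply tower rule: 3^(3^3)

Step 2 incorrectly states that (a^b)^c = a^(b^c). The correct rule is (a^b)^c = a^(b×c). The actual value is (3^3)^3 = 3^9 = 19683, not 3^27 = 7625597484987.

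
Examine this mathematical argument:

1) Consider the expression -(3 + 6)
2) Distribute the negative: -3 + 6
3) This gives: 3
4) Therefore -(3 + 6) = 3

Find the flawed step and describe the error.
Step 2: Distribute the negative: -3 + 6

Step 2 incorrectly distributes the negative sign. The correct distribution is -(3 + 6) = -3 - 6 = -9. The negative must be applied to both terms, not just the first. The error treats -(3 + 6) as -3 + 6, which equals 3 instead of -9.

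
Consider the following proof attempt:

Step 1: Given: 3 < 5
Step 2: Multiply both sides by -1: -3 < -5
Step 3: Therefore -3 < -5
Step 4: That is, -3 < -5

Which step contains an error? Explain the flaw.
Step 2: Multiply both sides by -1: -3 < -5

Step 2 multiplies both sides by -1 but fails to reverse the inequality sign. When multiplying (or dividing) an inequality by a negative number, the direction must be reversed. Since 3 < 5, we should get -3 > -5, i.e., -3 > -5.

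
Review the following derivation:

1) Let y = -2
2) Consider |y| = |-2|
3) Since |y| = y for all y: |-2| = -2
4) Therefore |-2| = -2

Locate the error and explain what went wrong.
Step 3: Since |y| = y for all y: |-2| = -2

Step 3 incorrectly states that |y| = y for all y. The correct definition is |y| = y when y >= 0, and |y| = -y when y < 0. Since -2 < 0, we have |-2| = -(-2) = 2, not -2.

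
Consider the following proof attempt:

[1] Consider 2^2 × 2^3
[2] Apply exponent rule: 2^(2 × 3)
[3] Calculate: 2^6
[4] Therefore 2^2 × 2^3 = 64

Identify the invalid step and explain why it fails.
Step 2: Apply exponent rule: 2^(2 × 3)

Step 2 incorrectly states that a^b × a^c = a^(b×c). The correct rule is a^b × a^c = a^(b+c). The actual value is 2^2 × 2^3 = 2^5 = 32, not 2^6 = 64.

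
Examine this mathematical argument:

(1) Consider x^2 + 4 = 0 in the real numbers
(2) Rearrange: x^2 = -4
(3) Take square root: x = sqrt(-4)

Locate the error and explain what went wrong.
Step 3: Take square root: x = sqrt(-4)

Step 3 takes the square root of -4, which is negative. In the real number system, the square root of a negative number is undefined. The equation x^2 + 4 = 0 has no real solutions. Square roots of negative numbers only exist in the complex numbers.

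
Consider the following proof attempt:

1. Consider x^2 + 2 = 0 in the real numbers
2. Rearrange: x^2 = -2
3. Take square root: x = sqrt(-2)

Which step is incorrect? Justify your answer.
Step 3: Take square root: x = sqrt(-2)

Step 3 takes the square root of -2, which is negative. In the real number system, the square root of a negative number is undefined. The equation x^2 + 2 = 0 has no real solutions. Square roots of negative numbers only exist in the complex numbers.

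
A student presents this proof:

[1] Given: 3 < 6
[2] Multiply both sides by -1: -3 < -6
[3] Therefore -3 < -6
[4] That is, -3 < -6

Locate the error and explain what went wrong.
Step 2: Multiply both sides by -1: -3 < -6

Step 2 multiplies both sides by -1 but fails to reverse the inequality sign. When multiplying (or dividing) an inequality by a negative number, the direction must be reversed. Since 3 < 6, we should get -3 > -6, i.e., -3 > -6.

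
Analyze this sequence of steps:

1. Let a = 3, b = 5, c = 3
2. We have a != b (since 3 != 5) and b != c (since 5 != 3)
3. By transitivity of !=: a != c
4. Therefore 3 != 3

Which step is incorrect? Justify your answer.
Step 3: By transitivity of !=: a != c

Step 3 incorrectly applies transitivity to the '!=' relation. Transitivity states: if a R b and b R c, then a R c. However, '!=' is not transitive. Counterexample: 3 != 5 and 5 != 3, but 3 = 3 (both equal 3). Transitivity holds for relations like <, <=, =, but not for !=.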